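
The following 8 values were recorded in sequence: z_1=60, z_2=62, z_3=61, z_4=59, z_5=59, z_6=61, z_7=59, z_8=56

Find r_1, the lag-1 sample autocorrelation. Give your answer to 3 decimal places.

Mean z̄ = (60 + 62 + 61 + 59 + 59 + 61 + 59 + 56)/8 = 59.6250
Deviations from mean: 0.3750, 2.3750, 1.3750, -0.6250, -0.6250, 1.3750, -0.6250, -3.6250
Σ(z_t−z̄)(z_{t+1}−z̄) = (0.8906) + (3.2656) + (-0.8594) + (0.3906) + (-0.8594) + (-0.8594) + (2.2656) = 4.2344
Denominator Σ(z_t−z̄)² = 23.8750
r_1 = 4.2344 / 23.8750 = 0.177

0.177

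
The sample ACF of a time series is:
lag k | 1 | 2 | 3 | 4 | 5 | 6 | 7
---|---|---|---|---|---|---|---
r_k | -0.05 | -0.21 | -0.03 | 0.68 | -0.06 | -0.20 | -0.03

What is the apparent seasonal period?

4

The largest autocorrelation is r_4 = 0.68; the remaining lags stay at or below -0.03.
The dominant spike at lag 4 indicates a seasonal period of 4.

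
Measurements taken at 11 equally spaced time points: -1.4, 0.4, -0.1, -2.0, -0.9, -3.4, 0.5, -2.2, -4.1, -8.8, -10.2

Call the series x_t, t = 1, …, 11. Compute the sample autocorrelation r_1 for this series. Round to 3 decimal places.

Mean x̄ = (-1.4 + 0.4 − 0.1 − 2.0 − 0.9 − 3.4 + 0.5 − 2.2 − 4.1 − 8.8 − 10.2)/11 = -2.9273
Numerator Σ_{t=1}^{10}(x_t−x̄)(x_{t+1}−x̄) = 67.6493
Denominator Σ(x_t−x̄)² = 127.6218
r_1 = 67.6493 / 127.6218 = 0.530

0.530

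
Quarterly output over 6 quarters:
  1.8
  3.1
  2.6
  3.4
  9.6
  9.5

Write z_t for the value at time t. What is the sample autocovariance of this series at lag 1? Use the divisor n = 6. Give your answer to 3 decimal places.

4.637

Mean z̄ = (1.8 + 3.1 + 2.6 + 3.4 + 9.6 + 9.5)/6 = 5.0000
Deviations: -3.2000, -1.9000, -2.4000, -1.6000, 4.6000, 4.5000
Σ_{t=1}^{5}(z_t−z̄)(z_{t+1}−z̄) = 27.8200
γ_1 = 27.8200 / 6 = 4.637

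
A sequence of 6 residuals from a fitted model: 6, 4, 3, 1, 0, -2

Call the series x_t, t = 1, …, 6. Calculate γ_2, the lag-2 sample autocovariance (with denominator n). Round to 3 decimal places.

0.667

Mean x̄ = (6 + 4 + 3 + 1 + 0 − 2)/6 = 2.0000
Σ_{t=1}^{4}(x_t−x̄)(x_{t+2}−x̄) = 4.0000
γ_2 = 4.0000 / 6 = 0.667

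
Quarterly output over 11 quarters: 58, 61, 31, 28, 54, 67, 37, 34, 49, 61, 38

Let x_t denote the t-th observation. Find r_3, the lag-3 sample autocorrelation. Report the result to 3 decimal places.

-0.162

Mean x̄ = (58 + 61 + 31 + 28 + 54 + 67 + 37 + 34 + 49 + 61 + 38)/11 = 47.0909
Numerator Σ_{t=1}^{8}(x_t−x̄)(x_{t+3}−x̄) = -313.6612
Denominator Σ(x_t−x̄)² = 1932.9091
r_3 = -313.6612 / 1932.9091 = -0.162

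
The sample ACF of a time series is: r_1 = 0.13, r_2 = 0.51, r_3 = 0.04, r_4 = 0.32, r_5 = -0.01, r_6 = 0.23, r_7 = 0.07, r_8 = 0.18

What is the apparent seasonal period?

2

The largest autocorrelation is r_2 = 0.51, with weaker echoes at lags 4 (0.32), 6 (0.23) and 8 (0.18); the remaining lags stay at or below 0.13.
The dominant spike at lag 2 indicates a seasonal period of 2.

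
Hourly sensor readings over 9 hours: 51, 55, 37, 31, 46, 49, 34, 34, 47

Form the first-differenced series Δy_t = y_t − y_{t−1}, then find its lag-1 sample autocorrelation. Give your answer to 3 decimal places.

-0.065

First differences Δy: 4, -18, -6, 15, 3, -15, 0, 13
Mean of differences = -0.5000
Numerator Σ(Δy_t−Δȳ)(Δy_{t+1}−Δȳ) = -64.7500
Denominator Σ(Δy_t−Δȳ)² = 1002.0000
r_1(Δy) = -64.7500 / 1002.0000 = -0.065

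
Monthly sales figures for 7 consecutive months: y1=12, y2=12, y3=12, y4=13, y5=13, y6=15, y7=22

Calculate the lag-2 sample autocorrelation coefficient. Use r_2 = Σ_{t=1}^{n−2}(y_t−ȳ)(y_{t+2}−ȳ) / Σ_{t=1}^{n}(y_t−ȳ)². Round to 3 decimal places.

-0.006

Mean ȳ = (12 + 12 + 12 + 13 + 13 + 15 + 22)/7 = 14.1429
Deviations from mean: -2.1429, -2.1429, -2.1429, -1.1429, -1.1429, 0.8571, 7.8571
Σ(y_t−ȳ)(y_{t+2}−ȳ) = (4.5918) + (2.4490) + (2.4490) + (-0.9796) + (-8.9796) = -0.4694
Denominator Σ(y_t−ȳ)² = 78.8571
r_2 = -0.4694 / 78.8571 = -0.006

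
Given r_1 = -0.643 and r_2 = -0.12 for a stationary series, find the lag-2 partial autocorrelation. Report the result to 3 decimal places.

-0.909

φ_{22} = (r_2 − r_1²) / (1 − r_1²)
r_1² = (-0.643)² = 0.413449
Numerator = -0.12 − 0.4134 = -0.5334; denominator = 1 − 0.4134 = 0.5866
φ_{22} = -0.5334 / 0.5866 = -0.909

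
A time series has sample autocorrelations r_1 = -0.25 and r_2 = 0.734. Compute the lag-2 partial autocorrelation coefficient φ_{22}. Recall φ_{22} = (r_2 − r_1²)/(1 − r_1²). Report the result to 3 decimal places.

0.716

φ_{22} = (r_2 − r_1²) / (1 − r_1²)
r_1² = (-0.25)² = 0.0625
Numerator = 0.734 − 0.0625 = 0.6715; denominator = 1 − 0.0625 = 0.9375
φ_{22} = 0.6715 / 0.9375 = 0.716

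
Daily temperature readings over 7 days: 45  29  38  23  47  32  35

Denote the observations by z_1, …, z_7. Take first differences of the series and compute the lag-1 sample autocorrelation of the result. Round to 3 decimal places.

-0.769

First differences Δz: -16, 9, -15, 24, -15, 3
Mean of differences = -1.6667
Numerator Σ(Δz_t−Δz̄)(Δz_{t+1}−Δz̄) = -1041.7778
Denominator Σ(Δz_t−Δz̄)² = 1355.3333
r_1(Δz) = -1041.7778 / 1355.3333 = -0.769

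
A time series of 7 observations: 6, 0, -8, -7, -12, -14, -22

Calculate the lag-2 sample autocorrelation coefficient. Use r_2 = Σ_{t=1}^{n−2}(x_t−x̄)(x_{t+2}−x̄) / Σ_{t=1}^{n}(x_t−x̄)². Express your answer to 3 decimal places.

Mean x̄ = (6 + 0 − 8 − 7 − 12 − 14 − 22)/7 = -8.1429
Deviations from mean: 14.1429, 8.1429, 0.1429, 1.1429, -3.8571, -5.8571, -13.8571
Σ(x_t−x̄)(x_{t+2}−x̄) = (2.0204) + (9.3061) + (-0.5510) + (-6.6939) + (53.4490) = 57.5306
Denominator Σ(x_t−x̄)² = 508.8571
r_2 = 57.5306 / 508.8571 = 0.113

0.113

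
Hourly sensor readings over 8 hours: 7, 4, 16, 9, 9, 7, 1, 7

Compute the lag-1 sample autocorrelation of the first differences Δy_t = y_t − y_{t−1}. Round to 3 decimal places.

-0.518

First differences Δy: -3, 12, -7, 0, -2, -6, 6
Mean of differences = 0.0000
Numerator Σ(Δy_t−Δȳ)(Δy_{t+1}−Δȳ) = -144.0000
Denominator Σ(Δy_t−Δȳ)² = 278.0000
r_1(Δy) = -144.0000 / 278.0000 = -0.518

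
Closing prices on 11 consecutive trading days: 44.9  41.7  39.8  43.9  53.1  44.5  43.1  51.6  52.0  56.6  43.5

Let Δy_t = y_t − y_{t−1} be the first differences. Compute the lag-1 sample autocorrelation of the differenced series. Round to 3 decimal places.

First differences Δy: -3.2, -1.9, 4.1, 9.2, -8.6, -1.4, 8.5, 0.4, 4.6, -13.1
Mean of differences = -0.1400
Numerator Σ(Δy_t−Δȳ)(Δy_{t+1}−Δȳ) = -95.9236
Denominator Σ(Δy_t−Δȳ)² = 456.2040
r_1(Δy) = -95.9236 / 456.2040 = -0.210

-0.210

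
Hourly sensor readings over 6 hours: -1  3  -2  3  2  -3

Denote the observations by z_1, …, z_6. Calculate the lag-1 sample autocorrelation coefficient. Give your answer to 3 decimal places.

Mean z̄ = (-1 + 3 − 2 + 3 + 2 − 3)/6 = 0.3333
Σ(z_t−z̄)(z_{t+1}−z̄) = (-3.5556) + (-6.2222) + (-6.2222) + (4.4444) + (-5.5556) = -17.1111
Denominator Σ(z_t−z̄)² = 35.3333
r_1 = -17.1111 / 35.3333 = -0.484

-0.484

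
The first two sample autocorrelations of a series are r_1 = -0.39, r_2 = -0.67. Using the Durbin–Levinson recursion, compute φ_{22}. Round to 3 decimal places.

φ_{22} = (r_2 − r_1²) / (1 − r_1²)
r_1² = (-0.39)² = 0.1521
Numerator = -0.67 − 0.1521 = -0.8221; denominator = 1 − 0.1521 = 0.8479
φ_{22} = -0.8221 / 0.8479 = -0.970

-0.970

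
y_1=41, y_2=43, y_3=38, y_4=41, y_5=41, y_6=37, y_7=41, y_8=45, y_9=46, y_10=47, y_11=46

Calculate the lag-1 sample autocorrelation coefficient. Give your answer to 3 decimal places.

Mean ȳ = (41 + 43 + 38 + 41 + 41 + 37 + 41 + 45 + 46 + 47 + 46)/11 = 42.3636
Numerator Σ_{t=1}^{10}(y_t−ȳ)(y_{t+1}−ȳ) = 58.5041
Denominator Σ(y_t−ȳ)² = 110.5455
r_1 = 58.5041 / 110.5455 = 0.529

0.529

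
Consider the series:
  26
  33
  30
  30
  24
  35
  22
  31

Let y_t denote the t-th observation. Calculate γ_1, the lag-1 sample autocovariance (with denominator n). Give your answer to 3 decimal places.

Mean ȳ = (26 + 33 + 30 + 30 + 24 + 35 + 22 + 31)/8 = 28.8750
Σ_{t=1}^{7}(y_t−ȳ)(y_{t+1}−ȳ) = -98.0156
γ_1 = -98.0156 / 8 = -12.252

-12.252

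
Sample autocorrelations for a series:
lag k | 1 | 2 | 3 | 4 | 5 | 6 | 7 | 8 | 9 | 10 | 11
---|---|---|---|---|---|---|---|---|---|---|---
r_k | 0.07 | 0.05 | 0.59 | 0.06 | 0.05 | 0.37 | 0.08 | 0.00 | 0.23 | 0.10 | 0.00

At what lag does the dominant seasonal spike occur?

The largest autocorrelation is r_3 = 0.59, with weaker echoes at lags 6 (0.37) and 9 (0.23); the remaining lags stay at or below 0.10.
The dominant spike at lag 3 indicates a seasonal period of 3.

3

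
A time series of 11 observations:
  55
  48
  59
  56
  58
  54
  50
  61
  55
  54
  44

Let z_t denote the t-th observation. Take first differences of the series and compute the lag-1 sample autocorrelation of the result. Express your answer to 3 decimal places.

First differences Δz: -7, 11, -3, 2, -4, -4, 11, -6, -1, -10
Mean of differences = -1.1000
Numerator Σ(Δz_t−Δz̄)(Δz_{t+1}−Δz̄) = -196.6100
Denominator Σ(Δz_t−Δz̄)² = 460.9000
r_1(Δz) = -196.6100 / 460.9000 = -0.427

-0.427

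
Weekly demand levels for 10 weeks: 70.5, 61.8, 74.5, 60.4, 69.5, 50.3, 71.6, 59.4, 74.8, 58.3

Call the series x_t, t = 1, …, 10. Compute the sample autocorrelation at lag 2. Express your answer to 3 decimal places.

Mean x̄ = (70.5 + 61.8 + 74.5 + 60.4 + 69.5 + 50.3 + 71.6 + 59.4 + 74.8 + 58.3)/10 = 65.1100
Numerator Σ_{t=1}^{8}(x_t−x̄)(x_{t+2}−x̄) = 392.0088
Denominator Σ(x_t−x̄)² = 603.9690
r_2 = 392.0088 / 603.9690 = 0.649

0.649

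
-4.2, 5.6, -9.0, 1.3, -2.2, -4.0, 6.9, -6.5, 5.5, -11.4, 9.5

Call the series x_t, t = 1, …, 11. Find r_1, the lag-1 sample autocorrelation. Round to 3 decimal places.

-0.761

Mean x̄ = (-4.2 + 5.6 − 9.0 + 1.3 − 2.2 − 4.0 + 6.9 − 6.5 + 5.5 − 11.4 + 9.5)/11 = -0.7727
Numerator Σ_{t=1}^{10}(x_t−x̄)(x_{t+1}−x̄) = -370.1407
Denominator Σ(x_t−x̄)² = 486.2818
r_1 = -370.1407 / 486.2818 = -0.761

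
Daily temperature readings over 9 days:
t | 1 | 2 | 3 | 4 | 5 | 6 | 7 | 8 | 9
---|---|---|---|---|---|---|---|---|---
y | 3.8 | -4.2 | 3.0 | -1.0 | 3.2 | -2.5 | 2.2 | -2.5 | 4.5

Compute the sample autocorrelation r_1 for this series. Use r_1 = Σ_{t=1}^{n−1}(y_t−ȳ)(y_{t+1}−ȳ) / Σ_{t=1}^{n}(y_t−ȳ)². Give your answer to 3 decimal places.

Mean ȳ = (3.8 − 4.2 + 3.0 − 1.0 + 3.2 − 2.5 + 2.2 − 2.5 + 4.5)/9 = 0.7222
Numerator Σ_{t=1}^{8}(y_t−ȳ)(y_{t+1}−ȳ) = -64.2316
Denominator Σ(y_t−ȳ)² = 85.2156
r_1 = -64.2316 / 85.2156 = -0.754

-0.754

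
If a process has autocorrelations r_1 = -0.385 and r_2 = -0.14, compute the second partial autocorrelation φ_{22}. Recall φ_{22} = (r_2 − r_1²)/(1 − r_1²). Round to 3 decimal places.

-0.338

φ_{22} = (r_2 − r_1²) / (1 − r_1²)
r_1² = (-0.385)² = 0.148225
Numerator = -0.14 − 0.1482 = -0.2882; denominator = 1 − 0.1482 = 0.8518
φ_{22} = -0.2882 / 0.8518 = -0.338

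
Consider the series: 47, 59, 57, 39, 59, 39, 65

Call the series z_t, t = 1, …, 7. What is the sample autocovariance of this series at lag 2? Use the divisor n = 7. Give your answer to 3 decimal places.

Mean z̄ = (47 + 59 + 57 + 39 + 59 + 39 + 65)/7 = 52.1429
Σ_{t=1}^{5}(z_t−z̄)(z_{t+2}−z̄) = 179.1020
γ_2 = 179.1020 / 7 = 25.586

25.586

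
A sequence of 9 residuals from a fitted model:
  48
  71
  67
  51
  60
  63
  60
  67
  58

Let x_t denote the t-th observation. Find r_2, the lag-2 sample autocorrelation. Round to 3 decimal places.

-0.419

Mean x̄ = (48 + 71 + 67 + 51 + 60 + 63 + 60 + 67 + 58)/9 = 60.5556
Σ(x_t−x̄)(x_{t+2}−x̄) = (-80.9136) + (-99.8025) + (-3.5802) + (-23.3580) + (0.3086) + (15.7531) + (1.4198) = -190.1728
Denominator Σ(x_t−x̄)² = 454.2222
r_2 = -190.1728 / 454.2222 = -0.419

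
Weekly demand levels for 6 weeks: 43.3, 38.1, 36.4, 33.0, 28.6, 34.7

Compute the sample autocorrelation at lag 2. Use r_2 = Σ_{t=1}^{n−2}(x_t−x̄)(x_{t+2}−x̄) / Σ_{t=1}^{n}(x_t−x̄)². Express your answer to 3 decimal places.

Mean x̄ = (43.3 + 38.1 + 36.4 + 33.0 + 28.6 + 34.7)/6 = 35.6833
Σ(x_t−x̄)(x_{t+2}−x̄) = (5.4586) + (-6.4847) + (-5.0764) + (2.6386) = -3.4639
Denominator Σ(x_t−x̄)² = 122.7083
r_2 = -3.4639 / 122.7083 = -0.028

-0.028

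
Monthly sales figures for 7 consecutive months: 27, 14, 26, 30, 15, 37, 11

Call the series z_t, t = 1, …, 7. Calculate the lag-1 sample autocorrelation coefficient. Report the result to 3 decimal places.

Mean z̄ = (27 + 14 + 26 + 30 + 15 + 37 + 11)/7 = 22.8571
Deviations from mean: 4.1429, -8.8571, 3.1429, 7.1429, -7.8571, 14.1429, -11.8571
Numerator Σ_{t=1}^{6}(z_t−z̄)(z_{t+1}−z̄) = -377.0204
Denominator Σ(z_t−z̄)² = 558.8571
r_1 = -377.0204 / 558.8571 = -0.675

-0.675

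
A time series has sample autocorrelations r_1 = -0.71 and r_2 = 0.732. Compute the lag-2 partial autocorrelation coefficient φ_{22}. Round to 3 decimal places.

0.460

φ_{22} = (r_2 − r_1²) / (1 − r_1²)
r_1² = (-0.71)² = 0.5041
Numerator = 0.732 − 0.5041 = 0.2279; denominator = 1 − 0.5041 = 0.4959
φ_{22} = 0.2279 / 0.4959 = 0.460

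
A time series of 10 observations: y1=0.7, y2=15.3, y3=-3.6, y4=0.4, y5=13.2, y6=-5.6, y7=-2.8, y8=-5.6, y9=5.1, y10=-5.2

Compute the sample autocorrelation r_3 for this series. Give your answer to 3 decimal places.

0.231

Mean ȳ = (0.7 + 15.3 − 3.6 + 0.4 + 13.2 − 5.6 − 2.8 − 5.6 + 5.1 − 5.2)/10 = 1.1900
Numerator Σ_{t=1}^{7}(y_t−ȳ)(y_{t+3}−ȳ) = 122.9237
Denominator Σ(y_t−ȳ)² = 531.3890
r_3 = 122.9237 / 531.3890 = 0.231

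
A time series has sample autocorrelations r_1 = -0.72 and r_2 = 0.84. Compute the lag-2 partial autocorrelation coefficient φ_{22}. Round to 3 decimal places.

0.668

φ_{22} = (r_2 − r_1²) / (1 − r_1²)
r_1² = (-0.72)² = 0.5184
Numerator = 0.84 − 0.5184 = 0.3216; denominator = 1 − 0.5184 = 0.4816
φ_{22} = 0.3216 / 0.4816 = 0.668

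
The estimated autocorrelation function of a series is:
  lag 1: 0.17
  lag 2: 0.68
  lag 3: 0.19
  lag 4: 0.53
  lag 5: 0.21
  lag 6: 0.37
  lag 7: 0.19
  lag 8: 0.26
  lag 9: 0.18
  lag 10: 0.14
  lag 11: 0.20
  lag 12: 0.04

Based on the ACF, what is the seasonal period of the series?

2

The largest autocorrelation is r_2 = 0.68, with weaker echoes at lags 4 (0.53), 6 (0.37) and 8 (0.26); the remaining lags stay at or below 0.21.
The dominant spike at lag 2 indicates a seasonal period of 2.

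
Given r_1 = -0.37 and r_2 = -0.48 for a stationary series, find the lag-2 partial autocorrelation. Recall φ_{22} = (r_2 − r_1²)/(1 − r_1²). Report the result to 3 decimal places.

φ_{22} = (r_2 − r_1²) / (1 − r_1²)
r_1² = (-0.37)² = 0.1369
Numerator = -0.48 − 0.1369 = -0.6169; denominator = 1 − 0.1369 = 0.8631
φ_{22} = -0.6169 / 0.8631 = -0.715

-0.715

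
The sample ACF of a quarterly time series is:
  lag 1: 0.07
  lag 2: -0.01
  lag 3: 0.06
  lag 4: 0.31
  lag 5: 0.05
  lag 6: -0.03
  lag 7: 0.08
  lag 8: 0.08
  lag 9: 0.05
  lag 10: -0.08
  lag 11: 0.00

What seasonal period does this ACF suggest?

4

The largest autocorrelation is r_4 = 0.31; the remaining lags stay at or below 0.08.
The dominant spike at lag 4 indicates a seasonal period of 4.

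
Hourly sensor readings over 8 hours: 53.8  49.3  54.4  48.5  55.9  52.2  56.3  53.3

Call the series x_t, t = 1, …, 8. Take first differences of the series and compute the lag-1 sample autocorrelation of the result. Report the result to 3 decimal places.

-0.862

First differences Δx: -4.5, 5.1, -5.9, 7.4, -3.7, 4.1, -3.0
Mean of differences = -0.0714
Numerator Σ(Δx_t−Δx̄)(Δx_{t+1}−Δx̄) = -151.0551
Denominator Σ(Δx_t−Δx̄)² = 175.2943
r_1(Δx) = -151.0551 / 175.2943 = -0.862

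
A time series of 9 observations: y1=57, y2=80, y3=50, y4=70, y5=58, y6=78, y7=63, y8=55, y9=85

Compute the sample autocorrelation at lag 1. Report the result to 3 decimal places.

-0.603

Mean ȳ = (57 + 80 + 50 + 70 + 58 + 78 + 63 + 55 + 85)/9 = 66.2222
Numerator Σ_{t=1}^{8}(y_t−ȳ)(y_{t+1}−ȳ) = -752.2716
Denominator Σ(y_t−ȳ)² = 1247.5556
r_1 = -752.2716 / 1247.5556 = -0.603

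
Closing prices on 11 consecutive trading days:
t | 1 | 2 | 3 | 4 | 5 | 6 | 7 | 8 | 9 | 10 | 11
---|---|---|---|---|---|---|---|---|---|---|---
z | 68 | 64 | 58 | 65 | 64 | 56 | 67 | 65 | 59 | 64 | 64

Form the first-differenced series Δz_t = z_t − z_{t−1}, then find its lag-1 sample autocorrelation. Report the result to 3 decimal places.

First differences Δz: -4, -6, 7, -1, -8, 11, -2, -6, 5, 0
Mean of differences = -0.4000
Numerator Σ(Δz_t−Δz̄)(Δz_{t+1}−Δz̄) = -145.1600
Denominator Σ(Δz_t−Δz̄)² = 350.4000
r_1(Δz) = -145.1600 / 350.4000 = -0.414

-0.414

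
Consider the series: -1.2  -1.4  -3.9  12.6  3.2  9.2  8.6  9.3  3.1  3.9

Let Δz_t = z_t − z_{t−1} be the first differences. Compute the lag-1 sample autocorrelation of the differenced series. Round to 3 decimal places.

First differences Δz: -0.2, -2.5, 16.5, -9.4, 6.0, -0.6, 0.7, -6.2, 0.8
Mean of differences = 0.5667
Numerator Σ(Δz_t−Δz̄)(Δz_{t+1}−Δz̄) = -268.4411
Denominator Σ(Δz_t−Δz̄)² = 439.9400
r_1(Δz) = -268.4411 / 439.9400 = -0.610

-0.610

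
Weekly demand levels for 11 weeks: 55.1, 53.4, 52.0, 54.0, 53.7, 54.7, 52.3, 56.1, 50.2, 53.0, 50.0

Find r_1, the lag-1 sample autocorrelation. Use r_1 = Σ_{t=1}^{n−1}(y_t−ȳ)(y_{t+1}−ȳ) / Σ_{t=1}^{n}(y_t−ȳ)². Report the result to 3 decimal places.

-0.301

Mean ȳ = (55.1 + 53.4 + 52.0 + 54.0 + 53.7 + 54.7 + 52.3 + 56.1 + 50.2 + 53.0 + 50.0)/11 = 53.1364
Numerator Σ_{t=1}^{10}(y_t−ȳ)(y_{t+1}−ȳ) = -11.0559
Denominator Σ(y_t−ȳ)² = 36.6855
r_1 = -11.0559 / 36.6855 = -0.301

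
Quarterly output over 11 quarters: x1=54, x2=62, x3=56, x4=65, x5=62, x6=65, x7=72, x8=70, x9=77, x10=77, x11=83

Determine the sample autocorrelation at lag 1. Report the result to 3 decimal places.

Mean x̄ = (54 + 62 + 56 + 65 + 62 + 65 + 72 + 70 + 77 + 77 + 83)/11 = 67.5455
Numerator Σ_{t=1}^{10}(x_t−x̄)(x_{t+1}−x̄) = 455.0661
Denominator Σ(x_t−x̄)² = 834.7273
r_1 = 455.0661 / 834.7273 = 0.545

0.545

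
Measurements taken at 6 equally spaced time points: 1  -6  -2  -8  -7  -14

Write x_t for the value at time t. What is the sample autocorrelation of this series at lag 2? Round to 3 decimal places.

0.299

Mean x̄ = (1 − 6 − 2 − 8 − 7 − 14)/6 = -6.0000
Deviations from mean: 7.0000, 0.0000, 4.0000, -2.0000, -1.0000, -8.0000
Σ(x_t−x̄)(x_{t+2}−x̄) = (28.0000) + (0.0000) + (-4.0000) + (16.0000) = 40.0000
Denominator Σ(x_t−x̄)² = 134.0000
r_2 = 40.0000 / 134.0000 = 0.299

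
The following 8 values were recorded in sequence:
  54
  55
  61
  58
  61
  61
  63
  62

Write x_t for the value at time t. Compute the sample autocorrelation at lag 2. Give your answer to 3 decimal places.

Mean x̄ = (54 + 55 + 61 + 58 + 61 + 61 + 63 + 62)/8 = 59.3750
Σ(x_t−x̄)(x_{t+2}−x̄) = (-8.7344) + (6.0156) + (2.6406) + (-2.2344) + (5.8906) + (4.2656) = 7.8438
Denominator Σ(x_t−x̄)² = 77.8750
r_2 = 7.8438 / 77.8750 = 0.101

0.101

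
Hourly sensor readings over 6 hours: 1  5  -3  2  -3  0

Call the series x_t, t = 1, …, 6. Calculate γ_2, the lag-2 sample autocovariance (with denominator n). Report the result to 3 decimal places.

2.685

Mean x̄ = (1 + 5 − 3 + 2 − 3 + 0)/6 = 0.3333
Deviations: 0.6667, 4.6667, -3.3333, 1.6667, -3.3333, -0.3333
Σ_{t=1}^{4}(x_t−x̄)(x_{t+2}−x̄) = 16.1111
γ_2 = 16.1111 / 6 = 2.685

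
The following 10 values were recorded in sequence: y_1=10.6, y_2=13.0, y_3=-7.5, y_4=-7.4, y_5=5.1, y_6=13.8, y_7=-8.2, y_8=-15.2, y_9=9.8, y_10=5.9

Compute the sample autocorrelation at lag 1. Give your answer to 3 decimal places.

Mean ȳ = (10.6 + 13.0 − 7.5 − 7.4 + 5.1 + 13.8 − 8.2 − 15.2 + 9.8 + 5.9)/10 = 1.9900
Numerator Σ_{t=1}^{9}(y_t−ȳ)(y_{t+1}−ȳ) = 38.0539
Denominator Σ(y_t−ȳ)² = 998.3490
r_1 = 38.0539 / 998.3490 = 0.038

0.038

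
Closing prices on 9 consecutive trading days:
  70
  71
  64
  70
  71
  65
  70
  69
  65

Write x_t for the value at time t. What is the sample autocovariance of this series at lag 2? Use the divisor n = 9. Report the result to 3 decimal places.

-2.580

Mean x̄ = (70 + 71 + 64 + 70 + 71 + 65 + 70 + 69 + 65)/9 = 68.3333
Σ_{t=1}^{7}(x_t−x̄)(x_{t+2}−x̄) = -23.2222
γ_2 = -23.2222 / 9 = -2.580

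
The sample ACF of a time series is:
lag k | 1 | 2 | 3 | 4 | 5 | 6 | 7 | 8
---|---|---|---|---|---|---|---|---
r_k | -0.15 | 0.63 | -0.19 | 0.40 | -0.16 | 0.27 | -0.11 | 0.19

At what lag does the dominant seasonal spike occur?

The largest autocorrelation is r_2 = 0.63, with weaker echoes at lags 4 (0.40), 6 (0.27) and 8 (0.19); the remaining lags stay at or below -0.11.
The dominant spike at lag 2 indicates a seasonal period of 2.

2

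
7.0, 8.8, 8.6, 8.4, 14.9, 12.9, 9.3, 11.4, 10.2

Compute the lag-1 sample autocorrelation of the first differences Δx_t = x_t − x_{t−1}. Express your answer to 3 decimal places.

First differences Δx: 1.8, -0.2, -0.2, 6.5, -2.0, -3.6, 2.1, -1.2
Mean of differences = 0.4000
Numerator Σ(Δx_t−Δx̄)(Δx_{t+1}−Δx̄) = -18.7000
Denominator Σ(Δx_t−Δx̄)² = 67.1000
r_1(Δx) = -18.7000 / 67.1000 = -0.279

-0.279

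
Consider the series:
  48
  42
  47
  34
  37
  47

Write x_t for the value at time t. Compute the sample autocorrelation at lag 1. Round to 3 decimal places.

-0.122

Mean x̄ = (48 + 42 + 47 + 34 + 37 + 47)/6 = 42.5000
Deviations from mean: 5.5000, -0.5000, 4.5000, -8.5000, -5.5000, 4.5000
Σ(x_t−x̄)(x_{t+1}−x̄) = (-2.7500) + (-2.2500) + (-38.2500) + (46.7500) + (-24.7500) = -21.2500
Denominator Σ(x_t−x̄)² = 173.5000
r_1 = -21.2500 / 173.5000 = -0.122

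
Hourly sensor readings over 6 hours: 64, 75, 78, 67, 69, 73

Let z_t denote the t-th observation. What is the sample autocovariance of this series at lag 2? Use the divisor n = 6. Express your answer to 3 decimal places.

-14.500

Mean z̄ = (64 + 75 + 78 + 67 + 69 + 73)/6 = 71.0000
Σ_{t=1}^{4}(z_t−z̄)(z_{t+2}−z̄) = -87.0000
γ_2 = -87.0000 / 6 = -14.500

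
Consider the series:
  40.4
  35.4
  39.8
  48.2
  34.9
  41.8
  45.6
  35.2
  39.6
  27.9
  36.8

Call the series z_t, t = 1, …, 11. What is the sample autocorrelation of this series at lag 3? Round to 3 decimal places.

0.148

Mean z̄ = (40.4 + 35.4 + 39.8 + 48.2 + 34.9 + 41.8 + 45.6 + 35.2 + 39.6 + 27.9 + 36.8)/11 = 38.6909
Numerator Σ_{t=1}^{8}(z_t−z̄)(z_{t+3}−z̄) = 45.9807
Denominator Σ(z_t−z̄)² = 310.2091
r_3 = 45.9807 / 310.2091 = 0.148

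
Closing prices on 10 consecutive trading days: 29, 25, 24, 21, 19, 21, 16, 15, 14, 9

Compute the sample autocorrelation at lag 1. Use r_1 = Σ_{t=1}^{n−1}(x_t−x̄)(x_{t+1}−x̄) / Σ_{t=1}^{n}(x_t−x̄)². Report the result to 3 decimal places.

0.550

Mean x̄ = (29 + 25 + 24 + 21 + 19 + 21 + 16 + 15 + 14 + 9)/10 = 19.3000
Numerator Σ_{t=1}^{9}(x_t−x̄)(x_{t+1}−x̄) = 175.0100
Denominator Σ(x_t−x̄)² = 318.1000
r_1 = 175.0100 / 318.1000 = 0.550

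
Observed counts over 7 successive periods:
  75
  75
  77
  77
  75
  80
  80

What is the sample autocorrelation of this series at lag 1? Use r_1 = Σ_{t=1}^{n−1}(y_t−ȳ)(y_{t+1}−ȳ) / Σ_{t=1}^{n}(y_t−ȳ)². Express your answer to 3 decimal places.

Mean ȳ = (75 + 75 + 77 + 77 + 75 + 80 + 80)/7 = 77.0000
Deviations from mean: -2.0000, -2.0000, 0.0000, 0.0000, -2.0000, 3.0000, 3.0000
Numerator Σ_{t=1}^{6}(y_t−ȳ)(y_{t+1}−ȳ) = 7.0000
Denominator Σ(y_t−ȳ)² = 30.0000
r_1 = 7.0000 / 30.0000 = 0.233

0.233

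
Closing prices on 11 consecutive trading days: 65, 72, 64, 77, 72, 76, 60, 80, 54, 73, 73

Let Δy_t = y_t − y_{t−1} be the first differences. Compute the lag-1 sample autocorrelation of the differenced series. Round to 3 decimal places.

First differences Δy: 7, -8, 13, -5, 4, -16, 20, -26, 19, 0
Mean of differences = 0.8000
Numerator Σ(Δy_t−Δȳ)(Δy_{t+1}−Δȳ) = -1644.4400
Denominator Σ(Δy_t−Δȳ)² = 2009.6000
r_1(Δy) = -1644.4400 / 2009.6000 = -0.818

-0.818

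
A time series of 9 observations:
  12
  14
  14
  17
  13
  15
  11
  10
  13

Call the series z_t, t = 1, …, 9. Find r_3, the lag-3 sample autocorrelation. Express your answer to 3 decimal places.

Mean z̄ = (12 + 14 + 14 + 17 + 13 + 15 + 11 + 10 + 13)/9 = 13.2222
Numerator Σ_{t=1}^{6}(z_t−z̄)(z_{t+3}−z̄) = -11.4815
Denominator Σ(z_t−z̄)² = 35.5556
r_3 = -11.4815 / 35.5556 = -0.323

-0.323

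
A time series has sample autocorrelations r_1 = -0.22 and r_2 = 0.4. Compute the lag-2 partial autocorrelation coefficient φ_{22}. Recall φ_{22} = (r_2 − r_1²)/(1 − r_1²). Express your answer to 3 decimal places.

φ_{22} = (r_2 − r_1²) / (1 − r_1²)
r_1² = (-0.22)² = 0.0484
Numerator = 0.4 − 0.0484 = 0.3516; denominator = 1 − 0.0484 = 0.9516
φ_{22} = 0.3516 / 0.9516 = 0.369

0.369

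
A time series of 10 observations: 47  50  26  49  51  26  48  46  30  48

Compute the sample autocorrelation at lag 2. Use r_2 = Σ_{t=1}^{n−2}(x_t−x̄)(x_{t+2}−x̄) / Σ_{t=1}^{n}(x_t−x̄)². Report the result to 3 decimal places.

-0.350

Mean x̄ = (47 + 50 + 26 + 49 + 51 + 26 + 48 + 46 + 30 + 48)/10 = 42.1000
Numerator Σ_{t=1}^{8}(x_t−x̄)(x_{t+2}−x̄) = -337.4200
Denominator Σ(x_t−x̄)² = 962.9000
r_2 = -337.4200 / 962.9000 = -0.350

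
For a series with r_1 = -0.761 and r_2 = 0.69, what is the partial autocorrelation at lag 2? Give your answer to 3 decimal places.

0.263

φ_{22} = (r_2 − r_1²) / (1 − r_1²)
r_1² = (-0.761)² = 0.579121
Numerator = 0.69 − 0.5791 = 0.1109; denominator = 1 − 0.5791 = 0.4209
φ_{22} = 0.1109 / 0.4209 = 0.263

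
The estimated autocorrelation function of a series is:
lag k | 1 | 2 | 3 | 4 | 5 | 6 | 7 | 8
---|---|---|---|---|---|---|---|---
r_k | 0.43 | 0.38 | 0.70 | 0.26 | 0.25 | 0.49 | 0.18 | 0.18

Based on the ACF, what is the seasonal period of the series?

3

The largest autocorrelation is r_3 = 0.70, with a weaker echo at lag 6 (0.49); the remaining lags stay at or below 0.43. The elevated value at lag 1 (0.43), dropping to 0.38 at lag 2, reflects decaying short-term dependence rather than seasonality.
The dominant spike at lag 3 indicates a seasonal period of 3.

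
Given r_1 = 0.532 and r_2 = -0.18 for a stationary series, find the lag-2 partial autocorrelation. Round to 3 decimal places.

φ_{22} = (r_2 − r_1²) / (1 − r_1²)
r_1² = (0.532)² = 0.283024
Numerator = -0.18 − 0.2830 = -0.4630; denominator = 1 − 0.2830 = 0.7170
φ_{22} = -0.4630 / 0.7170 = -0.646

-0.646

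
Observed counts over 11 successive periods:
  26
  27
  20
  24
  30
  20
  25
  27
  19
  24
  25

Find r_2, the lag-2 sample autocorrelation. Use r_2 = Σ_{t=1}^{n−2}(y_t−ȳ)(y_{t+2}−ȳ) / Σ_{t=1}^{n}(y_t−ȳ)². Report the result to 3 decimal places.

-0.407

Mean ȳ = (26 + 27 + 20 + 24 + 30 + 20 + 25 + 27 + 19 + 24 + 25)/11 = 24.2727
Numerator Σ_{t=1}^{9}(y_t−ȳ)(y_{t+2}−ȳ) = -47.3306
Denominator Σ(y_t−ȳ)² = 116.1818
r_2 = -47.3306 / 116.1818 = -0.407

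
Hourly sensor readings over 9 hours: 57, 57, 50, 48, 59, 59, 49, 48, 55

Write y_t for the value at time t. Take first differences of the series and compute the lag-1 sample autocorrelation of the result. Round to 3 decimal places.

-0.023

First differences Δy: 0, -7, -2, 11, 0, -10, -1, 7
Mean of differences = -0.2500
Numerator Σ(Δy_t−Δȳ)(Δy_{t+1}−Δȳ) = -7.3125
Denominator Σ(Δy_t−Δȳ)² = 323.5000
r_1(Δy) = -7.3125 / 323.5000 = -0.023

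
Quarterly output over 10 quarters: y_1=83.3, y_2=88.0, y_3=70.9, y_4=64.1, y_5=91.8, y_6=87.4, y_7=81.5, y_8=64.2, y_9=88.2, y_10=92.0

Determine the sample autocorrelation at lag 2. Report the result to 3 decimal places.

Mean ȳ = (83.3 + 88.0 + 70.9 + 64.1 + 91.8 + 87.4 + 81.5 + 64.2 + 88.2 + 92.0)/10 = 81.1400
Numerator Σ_{t=1}^{8}(y_t−ȳ)(y_{t+2}−ȳ) = -638.4752
Denominator Σ(y_t−ȳ)² = 1054.6440
r_2 = -638.4752 / 1054.6440 = -0.605

-0.605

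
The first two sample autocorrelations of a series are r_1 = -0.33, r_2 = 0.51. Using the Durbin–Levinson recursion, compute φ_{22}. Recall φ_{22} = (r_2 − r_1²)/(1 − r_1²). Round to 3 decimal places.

φ_{22} = (r_2 − r_1²) / (1 − r_1²)
r_1² = (-0.33)² = 0.1089
Numerator = 0.51 − 0.1089 = 0.4011; denominator = 1 − 0.1089 = 0.8911
φ_{22} = 0.4011 / 0.8911 = 0.450

0.450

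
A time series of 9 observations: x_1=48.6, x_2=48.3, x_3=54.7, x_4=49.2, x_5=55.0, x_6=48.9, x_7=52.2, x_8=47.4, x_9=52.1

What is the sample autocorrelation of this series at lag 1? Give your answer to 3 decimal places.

Mean x̄ = (48.6 + 48.3 + 54.7 + 49.2 + 55.0 + 48.9 + 52.2 + 47.4 + 52.1)/9 = 50.7111
Numerator Σ_{t=1}^{8}(x_t−x̄)(x_{t+1}−x̄) = -37.0290
Denominator Σ(x_t−x̄)² = 65.2489
r_1 = -37.0290 / 65.2489 = -0.568

-0.568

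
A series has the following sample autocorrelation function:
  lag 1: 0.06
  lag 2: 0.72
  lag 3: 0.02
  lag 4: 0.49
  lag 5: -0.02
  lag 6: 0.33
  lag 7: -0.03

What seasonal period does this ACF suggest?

The largest autocorrelation is r_2 = 0.72, with weaker echoes at lags 4 (0.49) and 6 (0.33); the remaining lags stay at or below 0.06.
The dominant spike at lag 2 indicates a seasonal period of 2.

2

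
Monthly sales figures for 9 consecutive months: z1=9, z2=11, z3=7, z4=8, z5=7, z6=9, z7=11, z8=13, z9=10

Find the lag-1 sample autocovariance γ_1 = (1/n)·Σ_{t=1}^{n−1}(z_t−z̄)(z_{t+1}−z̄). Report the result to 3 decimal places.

1.163

Mean z̄ = (9 + 11 + 7 + 8 + 7 + 9 + 11 + 13 + 10)/9 = 9.4444
Σ_{t=1}^{8}(z_t−z̄)(z_{t+1}−z̄) = 10.4691
γ_1 = 10.4691 / 9 = 1.163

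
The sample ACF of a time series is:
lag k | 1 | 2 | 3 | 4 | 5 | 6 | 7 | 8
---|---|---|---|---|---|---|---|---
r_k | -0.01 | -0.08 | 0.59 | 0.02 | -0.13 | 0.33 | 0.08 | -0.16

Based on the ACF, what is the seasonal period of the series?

The largest autocorrelation is r_3 = 0.59, with a weaker echo at lag 6 (0.33); the remaining lags stay at or below 0.08.
The dominant spike at lag 3 indicates a seasonal period of 3.

3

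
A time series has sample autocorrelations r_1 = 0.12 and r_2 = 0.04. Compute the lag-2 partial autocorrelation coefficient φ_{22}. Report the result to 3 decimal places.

0.026

φ_{22} = (r_2 − r_1²) / (1 − r_1²)
r_1² = (0.12)² = 0.0144
Numerator = 0.04 − 0.0144 = 0.0256; denominator = 1 − 0.0144 = 0.9856
φ_{22} = 0.0256 / 0.9856 = 0.026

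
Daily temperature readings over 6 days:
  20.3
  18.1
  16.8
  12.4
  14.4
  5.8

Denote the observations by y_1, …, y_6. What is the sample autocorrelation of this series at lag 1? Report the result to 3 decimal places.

Mean ȳ = (20.3 + 18.1 + 16.8 + 12.4 + 14.4 + 5.8)/6 = 14.6333
Numerator Σ_{t=1}^{5}(y_t−ȳ)(y_{t+1}−ȳ) = 24.8989
Denominator Σ(y_t−ȳ)² = 131.8933
r_1 = 24.8989 / 131.8933 = 0.189

0.189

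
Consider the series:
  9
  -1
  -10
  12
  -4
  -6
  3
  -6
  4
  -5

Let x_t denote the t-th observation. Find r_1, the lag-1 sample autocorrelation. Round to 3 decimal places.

Mean x̄ = (9 − 1 − 10 + 12 − 4 − 6 + 3 − 6 + 4 − 5)/10 = -0.4000
Numerator Σ_{t=1}^{9}(x_t−x̄)(x_{t+1}−x̄) = -226.3600
Denominator Σ(x_t−x̄)² = 462.4000
r_1 = -226.3600 / 462.4000 = -0.490

-0.490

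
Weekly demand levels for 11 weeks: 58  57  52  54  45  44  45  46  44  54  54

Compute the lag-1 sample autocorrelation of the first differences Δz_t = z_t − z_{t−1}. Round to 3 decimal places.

-0.173

First differences Δz: -1, -5, 2, -9, -1, 1, 1, -2, 10, 0
Mean of differences = -0.4000
Numerator Σ(Δz_t−Δz̄)(Δz_{t+1}−Δz̄) = -37.3600
Denominator Σ(Δz_t−Δz̄)² = 216.4000
r_1(Δz) = -37.3600 / 216.4000 = -0.173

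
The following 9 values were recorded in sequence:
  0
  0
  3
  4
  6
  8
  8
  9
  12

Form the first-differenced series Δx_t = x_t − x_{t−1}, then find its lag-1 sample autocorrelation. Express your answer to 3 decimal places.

First differences Δx: 0, 3, 1, 2, 2, 0, 1, 3
Mean of differences = 1.5000
Numerator Σ(Δx_t−Δx̄)(Δx_{t+1}−Δx̄) = -3.7500
Denominator Σ(Δx_t−Δx̄)² = 10.0000
r_1(Δx) = -3.7500 / 10.0000 = -0.375

-0.375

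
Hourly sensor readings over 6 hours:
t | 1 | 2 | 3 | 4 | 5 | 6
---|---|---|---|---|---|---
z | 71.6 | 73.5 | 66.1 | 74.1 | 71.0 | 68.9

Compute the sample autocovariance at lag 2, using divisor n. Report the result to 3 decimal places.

Mean z̄ = (71.6 + 73.5 + 66.1 + 74.1 + 71.0 + 68.9)/6 = 70.8667
Deviations: 0.7333, 2.6333, -4.7667, 3.2333, 0.1333, -1.9667
Σ_{t=1}^{4}(z_t−z̄)(z_{t+2}−z̄) = -1.9756
γ_2 = -1.9756 / 6 = -0.329

-0.329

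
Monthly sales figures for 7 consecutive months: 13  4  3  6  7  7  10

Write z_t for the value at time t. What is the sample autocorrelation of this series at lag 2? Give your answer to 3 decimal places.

Mean z̄ = (13 + 4 + 3 + 6 + 7 + 7 + 10)/7 = 7.1429
Deviations from mean: 5.8571, -3.1429, -4.1429, -1.1429, -0.1429, -0.1429, 2.8571
Σ(z_t−z̄)(z_{t+2}−z̄) = (-24.2653) + (3.5918) + (0.5918) + (0.1633) + (-0.4082) = -20.3265
Denominator Σ(z_t−z̄)² = 70.8571
r_2 = -20.3265 / 70.8571 = -0.287

-0.287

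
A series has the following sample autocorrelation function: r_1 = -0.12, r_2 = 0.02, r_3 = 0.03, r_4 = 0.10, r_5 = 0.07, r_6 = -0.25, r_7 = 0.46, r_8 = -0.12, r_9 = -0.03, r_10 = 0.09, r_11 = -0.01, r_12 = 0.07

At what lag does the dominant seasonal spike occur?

The largest autocorrelation is r_7 = 0.46; the remaining lags stay at or below 0.10.
The dominant spike at lag 7 indicates a seasonal period of 7.

7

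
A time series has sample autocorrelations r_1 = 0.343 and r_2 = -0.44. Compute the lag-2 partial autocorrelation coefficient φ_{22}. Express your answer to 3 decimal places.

-0.632

φ_{22} = (r_2 − r_1²) / (1 − r_1²)
r_1² = (0.343)² = 0.117649
Numerator = -0.44 − 0.1176 = -0.5576; denominator = 1 − 0.1176 = 0.8824
φ_{22} = -0.5576 / 0.8824 = -0.632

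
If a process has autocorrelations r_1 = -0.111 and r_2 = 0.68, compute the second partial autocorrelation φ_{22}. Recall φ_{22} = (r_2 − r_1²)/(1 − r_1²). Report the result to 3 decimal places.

φ_{22} = (r_2 − r_1²) / (1 − r_1²)
r_1² = (-0.111)² = 0.012321
Numerator = 0.68 − 0.0123 = 0.6677; denominator = 1 − 0.0123 = 0.9877
φ_{22} = 0.6677 / 0.9877 = 0.676

0.676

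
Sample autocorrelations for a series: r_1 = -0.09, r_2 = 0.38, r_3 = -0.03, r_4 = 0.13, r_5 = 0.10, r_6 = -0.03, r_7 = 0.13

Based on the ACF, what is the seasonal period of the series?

The largest autocorrelation is r_2 = 0.38; the remaining lags stay at or below 0.13.
The dominant spike at lag 2 indicates a seasonal period of 2.

2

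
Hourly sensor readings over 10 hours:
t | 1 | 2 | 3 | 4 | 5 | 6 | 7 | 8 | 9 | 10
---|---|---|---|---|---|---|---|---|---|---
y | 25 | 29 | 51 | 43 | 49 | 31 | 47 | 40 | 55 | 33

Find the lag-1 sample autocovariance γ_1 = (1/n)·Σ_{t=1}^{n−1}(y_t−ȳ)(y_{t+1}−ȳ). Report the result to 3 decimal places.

Mean ȳ = (25 + 29 + 51 + 43 + 49 + 31 + 47 + 40 + 55 + 33)/10 = 40.3000
Σ_{t=1}^{9}(y_t−ȳ)(y_{t+1}−ȳ) = -152.5900
γ_1 = -152.5900 / 10 = -15.259

-15.259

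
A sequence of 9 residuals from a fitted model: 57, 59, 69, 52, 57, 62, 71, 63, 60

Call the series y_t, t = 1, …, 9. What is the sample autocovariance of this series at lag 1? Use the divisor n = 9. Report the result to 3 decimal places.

-2.298

Mean ȳ = (57 + 59 + 69 + 52 + 57 + 62 + 71 + 63 + 60)/9 = 61.1111
Σ_{t=1}^{8}(y_t−ȳ)(y_{t+1}−ȳ) = -20.6790
γ_1 = -20.6790 / 9 = -2.298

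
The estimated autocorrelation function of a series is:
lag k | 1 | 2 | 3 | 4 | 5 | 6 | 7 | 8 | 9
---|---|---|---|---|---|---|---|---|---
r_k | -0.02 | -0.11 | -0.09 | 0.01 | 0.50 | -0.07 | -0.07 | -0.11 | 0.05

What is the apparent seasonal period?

The largest autocorrelation is r_5 = 0.50; the remaining lags stay at or below 0.05.
The dominant spike at lag 5 indicates a seasonal period of 5.

5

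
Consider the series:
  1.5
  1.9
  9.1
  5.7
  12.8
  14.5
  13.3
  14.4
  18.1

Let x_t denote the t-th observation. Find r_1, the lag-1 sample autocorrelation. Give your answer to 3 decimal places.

0.517

Mean x̄ = (1.5 + 1.9 + 9.1 + 5.7 + 12.8 + 14.5 + 13.3 + 14.4 + 18.1)/9 = 10.1444
Numerator Σ_{t=1}^{8}(x_t−x̄)(x_{t+1}−x̄) = 145.3136
Denominator Σ(x_t−x̄)² = 280.9222
r_1 = 145.3136 / 280.9222 = 0.517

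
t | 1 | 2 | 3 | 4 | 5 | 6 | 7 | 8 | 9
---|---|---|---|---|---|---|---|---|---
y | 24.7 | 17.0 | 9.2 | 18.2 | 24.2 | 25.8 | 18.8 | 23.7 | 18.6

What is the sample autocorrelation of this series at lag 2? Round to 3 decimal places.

-0.378

Mean ȳ = (24.7 + 17.0 + 9.2 + 18.2 + 24.2 + 25.8 + 18.8 + 23.7 + 18.6)/9 = 20.0222
Numerator Σ_{t=1}^{7}(y_t−ȳ)(y_{t+2}−ȳ) = -82.9765
Denominator Σ(y_t−ȳ)² = 219.3356
r_2 = -82.9765 / 219.3356 = -0.378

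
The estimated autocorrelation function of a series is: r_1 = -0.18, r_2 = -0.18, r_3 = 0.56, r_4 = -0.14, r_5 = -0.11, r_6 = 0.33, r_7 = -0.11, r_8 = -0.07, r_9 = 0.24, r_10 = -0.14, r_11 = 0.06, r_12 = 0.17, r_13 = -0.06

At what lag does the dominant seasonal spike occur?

3

The largest autocorrelation is r_3 = 0.56, with weaker echoes at lags 6 (0.33), 9 (0.24) and 12 (0.17); the remaining lags stay at or below 0.06.
The dominant spike at lag 3 indicates a seasonal period of 3.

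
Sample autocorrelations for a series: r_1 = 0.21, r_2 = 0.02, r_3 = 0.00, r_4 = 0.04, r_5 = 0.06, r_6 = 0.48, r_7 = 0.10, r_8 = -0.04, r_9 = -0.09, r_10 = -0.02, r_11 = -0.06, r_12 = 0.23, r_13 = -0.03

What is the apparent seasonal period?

The largest autocorrelation is r_6 = 0.48, with a weaker echo at lag 12 (0.23); the remaining lags stay at or below 0.21. The elevated value at lag 1 (0.21), dropping to 0.02 at lag 2, reflects decaying short-term dependence rather than seasonality.
The dominant spike at lag 6 indicates a seasonal period of 6.

6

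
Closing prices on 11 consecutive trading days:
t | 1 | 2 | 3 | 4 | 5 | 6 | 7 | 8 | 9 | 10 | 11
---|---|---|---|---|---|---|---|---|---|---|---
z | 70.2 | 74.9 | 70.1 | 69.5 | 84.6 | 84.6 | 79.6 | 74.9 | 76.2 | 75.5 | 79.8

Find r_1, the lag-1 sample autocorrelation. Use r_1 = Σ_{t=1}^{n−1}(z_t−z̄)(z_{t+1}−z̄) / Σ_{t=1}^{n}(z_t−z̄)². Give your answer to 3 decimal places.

0.320

Mean z̄ = (70.2 + 74.9 + 70.1 + 69.5 + 84.6 + 84.6 + 79.6 + 74.9 + 76.2 + 75.5 + 79.8)/11 = 76.3545
Numerator Σ_{t=1}^{10}(z_t−z̄)(z_{t+1}−z̄) = 91.8425
Denominator Σ(z_t−z̄)² = 287.3473
r_1 = 91.8425 / 287.3473 = 0.320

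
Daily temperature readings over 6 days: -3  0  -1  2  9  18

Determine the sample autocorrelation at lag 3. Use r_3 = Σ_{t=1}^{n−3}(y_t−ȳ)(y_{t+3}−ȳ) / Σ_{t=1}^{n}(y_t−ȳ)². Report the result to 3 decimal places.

Mean ȳ = (-3 + 0 − 1 + 2 + 9 + 18)/6 = 4.1667
Deviations from mean: -7.1667, -4.1667, -5.1667, -2.1667, 4.8333, 13.8333
Numerator Σ_{t=1}^{3}(y_t−ȳ)(y_{t+3}−ȳ) = -76.0833
Denominator Σ(y_t−ȳ)² = 314.8333
r_3 = -76.0833 / 314.8333 = -0.242

-0.242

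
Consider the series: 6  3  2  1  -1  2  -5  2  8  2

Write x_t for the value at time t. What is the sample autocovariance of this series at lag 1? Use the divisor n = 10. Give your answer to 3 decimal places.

0.700

Mean x̄ = (6 + 3 + 2 + 1 − 1 + 2 − 5 + 2 + 8 + 2)/10 = 2.0000
Σ_{t=1}^{9}(x_t−x̄)(x_{t+1}−x̄) = 7.0000
γ_1 = 7.0000 / 10 = 0.700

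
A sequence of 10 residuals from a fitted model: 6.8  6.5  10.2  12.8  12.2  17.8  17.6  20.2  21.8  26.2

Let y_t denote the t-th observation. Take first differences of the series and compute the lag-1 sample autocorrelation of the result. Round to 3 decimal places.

-0.625

First differences Δy: -0.3, 3.7, 2.6, -0.6, 5.6, -0.2, 2.6, 1.6, 4.4
Mean of differences = 2.1556
Numerator Σ(Δy_t−Δȳ)(Δy_{t+1}−Δȳ) = -24.4764
Denominator Σ(Δy_t−Δȳ)² = 39.1622
r_1(Δy) = -24.4764 / 39.1622 = -0.625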